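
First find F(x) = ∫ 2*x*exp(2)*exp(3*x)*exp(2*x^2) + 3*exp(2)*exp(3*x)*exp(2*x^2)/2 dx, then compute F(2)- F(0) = -exp(2)/2 + exp(16)/2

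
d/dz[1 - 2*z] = -2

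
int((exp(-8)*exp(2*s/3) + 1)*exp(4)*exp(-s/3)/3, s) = 2*sinh(s/3 - 4) + C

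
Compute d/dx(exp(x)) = exp(x)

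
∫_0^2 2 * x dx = 4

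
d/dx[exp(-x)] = -exp(-x)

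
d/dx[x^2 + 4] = 2*x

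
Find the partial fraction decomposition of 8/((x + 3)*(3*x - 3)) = -2/(3*(x + 3)) + 2/(3*(x - 1))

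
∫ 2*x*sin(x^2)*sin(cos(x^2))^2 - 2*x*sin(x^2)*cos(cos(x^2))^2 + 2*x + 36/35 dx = x^2 + 36*x/35 + sin(2*cos(x^2))/2 + C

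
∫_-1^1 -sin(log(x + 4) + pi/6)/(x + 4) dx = cos(pi/6 + log(5)) - cos(pi/6 + log(3))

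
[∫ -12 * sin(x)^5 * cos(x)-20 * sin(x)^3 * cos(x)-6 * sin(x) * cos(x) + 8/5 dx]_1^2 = -5*sin(2)^4 - 3*sin(2)^2 - 2*sin(2)^6 + 2*sin(1)^6 + 8/5 + 3*sin(1)^2 + 5*sin(1)^4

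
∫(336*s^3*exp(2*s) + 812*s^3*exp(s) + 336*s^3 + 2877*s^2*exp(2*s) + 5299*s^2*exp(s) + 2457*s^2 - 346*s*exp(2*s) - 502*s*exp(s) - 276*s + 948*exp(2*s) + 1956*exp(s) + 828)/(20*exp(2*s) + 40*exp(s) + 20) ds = (3*(s + 10)*(exp(s) + 1) + 5*exp(s))*(28*s^3 - 7*s^2 + 24*s + 36)/(20*(exp(s) + 1)) + C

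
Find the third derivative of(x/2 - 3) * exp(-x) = (9 - x)*exp(-x)/2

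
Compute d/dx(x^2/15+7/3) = 2*x/15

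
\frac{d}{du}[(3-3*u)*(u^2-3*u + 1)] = -9*u^2 + 24*u - 12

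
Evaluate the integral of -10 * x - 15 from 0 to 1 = -20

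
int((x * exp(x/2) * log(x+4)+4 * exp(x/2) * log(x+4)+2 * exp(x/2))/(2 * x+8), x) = exp(x/2)*log(x + 4) + C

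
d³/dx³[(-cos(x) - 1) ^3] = 3*(9*sin(x)^2 - 8*cos(x) - 8)*sin(x)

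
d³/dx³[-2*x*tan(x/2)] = -3*x*tan(x/2)^4/2 - 2*x*tan(x/2)^2 - x/2 - 3*tan(x/2)^3 - 3*tan(x/2)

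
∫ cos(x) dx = sin(x) + C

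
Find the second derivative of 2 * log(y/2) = -2/y^2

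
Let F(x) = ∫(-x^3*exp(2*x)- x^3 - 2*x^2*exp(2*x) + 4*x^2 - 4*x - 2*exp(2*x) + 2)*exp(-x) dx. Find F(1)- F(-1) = -2*exp(-1) + 2*E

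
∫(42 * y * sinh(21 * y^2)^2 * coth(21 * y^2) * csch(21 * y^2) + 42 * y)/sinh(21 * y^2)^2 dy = -coth(21*y^2) - csch(21*y^2) + C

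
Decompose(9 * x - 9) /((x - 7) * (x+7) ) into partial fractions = 36/(7*(x + 7)) + 27/(7*(x - 7))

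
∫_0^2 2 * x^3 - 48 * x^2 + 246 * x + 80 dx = 532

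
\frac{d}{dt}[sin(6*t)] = 6*cos(6*t)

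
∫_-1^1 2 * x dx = 0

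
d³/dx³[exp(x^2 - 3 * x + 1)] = 8*x^3*exp(x^2 - 3*x + 1) - 36*x^2*exp(x^2 - 3*x + 1) + 66*x*exp(x^2 - 3*x + 1) - 45*exp(x^2 - 3*x + 1)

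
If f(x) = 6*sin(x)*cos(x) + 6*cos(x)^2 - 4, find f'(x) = 6*sqrt(2)*cos(2*x + pi/4)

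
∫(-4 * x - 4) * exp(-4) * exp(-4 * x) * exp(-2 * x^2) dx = exp(-2*x^2 - 4*x - 4) + C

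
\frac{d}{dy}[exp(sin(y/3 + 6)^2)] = 2*exp(sin(y/3 + 6)^2)*sin(y/3 + 6)*cos(y/3 + 6)/3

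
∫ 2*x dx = x^2 + C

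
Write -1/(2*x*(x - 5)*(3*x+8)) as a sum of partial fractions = -9/(368*(3*x + 8)) - 1/(230*(x - 5)) + 1/(80*x)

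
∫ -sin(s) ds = cos(s) + C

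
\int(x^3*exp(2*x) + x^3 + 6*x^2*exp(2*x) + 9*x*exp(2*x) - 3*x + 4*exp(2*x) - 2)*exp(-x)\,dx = 2*(x + 1)^3*sinh(x) + C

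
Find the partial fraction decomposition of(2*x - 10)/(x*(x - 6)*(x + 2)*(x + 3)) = 16/(27*(x + 3)) - 7/(8*(x + 2)) + 1/(216*(x - 6)) + 5/(18*x)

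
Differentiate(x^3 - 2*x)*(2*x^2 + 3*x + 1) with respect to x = 10*x^4 + 12*x^3 - 9*x^2 - 12*x - 2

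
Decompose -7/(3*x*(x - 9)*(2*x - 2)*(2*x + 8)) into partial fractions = 7/(3120*(x + 4)) + 7/(480*(x - 1)) - 7/(11232*(x - 9)) - 7/(432*x)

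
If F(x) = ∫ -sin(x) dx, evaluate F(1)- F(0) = -1 + cos(1)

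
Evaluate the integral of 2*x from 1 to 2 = 3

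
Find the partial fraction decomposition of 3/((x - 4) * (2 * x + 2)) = -3/(10*(x + 1)) + 3/(10*(x - 4))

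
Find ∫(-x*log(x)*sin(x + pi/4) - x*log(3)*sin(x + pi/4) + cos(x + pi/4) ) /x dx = log(3*x)*cos(x + pi/4) + C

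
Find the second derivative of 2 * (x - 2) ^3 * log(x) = (12*x^3*log(x) + 10*x^3 - 24*x^2*log(x) - 36*x^2 + 24*x + 16)/x^2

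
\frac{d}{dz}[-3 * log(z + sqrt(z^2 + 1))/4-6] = (-3*z - 3*sqrt(z^2 + 1))/(4*z^2 + 4*z*sqrt(z^2 + 1) + 4)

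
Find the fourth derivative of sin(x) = sin(x)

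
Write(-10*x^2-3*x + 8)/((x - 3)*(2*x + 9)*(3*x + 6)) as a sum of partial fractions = -724/(225*(2*x + 9)) + 26/(75*(x + 2)) - 91/(225*(x - 3))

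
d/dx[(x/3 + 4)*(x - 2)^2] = x^2 + 16*x/3 - 44/3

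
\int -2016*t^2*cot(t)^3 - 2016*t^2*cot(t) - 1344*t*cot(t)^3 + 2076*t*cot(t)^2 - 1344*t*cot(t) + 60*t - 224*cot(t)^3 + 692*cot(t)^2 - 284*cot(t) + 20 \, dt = (12*t + 4)*((84*t + 28)*cot(t) - 5)*cot(t) + C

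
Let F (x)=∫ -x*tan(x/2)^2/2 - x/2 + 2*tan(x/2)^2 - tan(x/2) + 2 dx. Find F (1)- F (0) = 3*tan(1/2)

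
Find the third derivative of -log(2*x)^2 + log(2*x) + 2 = (-4*log(x) - 4*log(2) + 8)/x^3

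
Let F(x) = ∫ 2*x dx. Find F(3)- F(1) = 8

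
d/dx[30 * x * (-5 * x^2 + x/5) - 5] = -450*x^2 + 12*x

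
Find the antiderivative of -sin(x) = cos(x) + C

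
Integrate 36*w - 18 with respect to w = 18*w^2 - 18*w + C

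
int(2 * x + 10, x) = x^2 + 10*x + C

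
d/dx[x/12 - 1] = 1/12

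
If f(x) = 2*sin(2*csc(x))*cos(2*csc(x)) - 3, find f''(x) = -8*sin(2*csc(x))^2*cot(x)^2*csc(x) - 4*sin(2*csc(x))^2*csc(x) - 32*sin(2*csc(x))*cos(2*csc(x))*cot(x)^2*csc(x)^2 + 8*cos(2*csc(x))^2*cot(x)^2*csc(x) + 4*cos(2*csc(x))^2*csc(x)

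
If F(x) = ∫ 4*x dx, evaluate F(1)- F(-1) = 0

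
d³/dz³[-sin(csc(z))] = (-cos(1/sin(z)) + 3*sin(1/sin(z))/sin(z) + 7*cos(1/sin(z))/sin(z)^2 - 6*sin(1/sin(z))/sin(z)^3 - cos(1/sin(z))/sin(z)^4)*cos(z)/sin(z)^2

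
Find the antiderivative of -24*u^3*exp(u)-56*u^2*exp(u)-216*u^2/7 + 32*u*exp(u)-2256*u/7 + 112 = -8*u*(3*u - 2)*(7*u*exp(u) + 3*u + 49)/7 + C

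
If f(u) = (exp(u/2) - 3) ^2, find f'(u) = -3*exp(u/2) + exp(u)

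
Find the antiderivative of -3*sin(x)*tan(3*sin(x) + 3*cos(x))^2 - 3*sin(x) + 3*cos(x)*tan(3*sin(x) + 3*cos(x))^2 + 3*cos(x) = tan(3*sqrt(2)*sin(x + pi/4)) + C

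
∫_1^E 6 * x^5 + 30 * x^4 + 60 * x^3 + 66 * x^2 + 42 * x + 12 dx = -81 + (1 + (1 + E)^3)^2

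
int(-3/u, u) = -3*log(3*u) + C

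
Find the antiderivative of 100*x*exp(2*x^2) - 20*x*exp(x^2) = (25*exp(x^2) - 10)*exp(x^2) + C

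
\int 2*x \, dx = x^2 + C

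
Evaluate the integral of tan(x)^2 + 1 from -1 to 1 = 2*tan(1)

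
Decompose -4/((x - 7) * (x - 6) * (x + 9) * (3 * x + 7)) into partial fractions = -27/(3500*(3*x + 7)) + 1/(1200*(x + 9)) + 4/(375*(x - 6)) - 1/(112*(x - 7))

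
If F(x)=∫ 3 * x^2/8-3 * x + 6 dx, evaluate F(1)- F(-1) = 49/4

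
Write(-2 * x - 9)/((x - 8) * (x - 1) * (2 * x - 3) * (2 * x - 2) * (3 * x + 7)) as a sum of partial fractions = -351/(142600*(3*x + 7)) + 96/(299*(2*x - 3)) - 1559/(9800*(x - 1)) - 11/(140*(x - 1)^2) - 25/(39494*(x - 8))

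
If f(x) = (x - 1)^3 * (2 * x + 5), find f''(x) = 24*x^2 - 6*x - 18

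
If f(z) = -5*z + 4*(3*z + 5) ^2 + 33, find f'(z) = 72*z + 115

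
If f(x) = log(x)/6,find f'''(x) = 1/(3*x^3)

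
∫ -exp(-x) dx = exp(-x) + C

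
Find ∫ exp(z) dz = exp(z) + C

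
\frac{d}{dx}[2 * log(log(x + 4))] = 2/(x*log(x + 4) + 4*log(x + 4))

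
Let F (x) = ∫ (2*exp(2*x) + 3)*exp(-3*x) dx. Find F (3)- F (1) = -exp(-3) - exp(-9) + 2*exp(-1)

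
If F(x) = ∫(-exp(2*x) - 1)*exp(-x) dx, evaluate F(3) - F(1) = -exp(3) - exp(-1) + exp(-3) + E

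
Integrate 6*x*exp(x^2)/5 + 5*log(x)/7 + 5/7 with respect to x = 5*x*log(x)/7 + 3*exp(x^2)/5 + C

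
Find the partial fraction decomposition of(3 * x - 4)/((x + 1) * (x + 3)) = 13/(2*(x + 3)) - 7/(2*(x + 1))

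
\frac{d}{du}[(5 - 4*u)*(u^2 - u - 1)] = -12*u^2 + 18*u - 1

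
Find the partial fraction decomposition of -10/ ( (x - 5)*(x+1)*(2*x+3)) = -40/(13*(2*x + 3)) + 5/(3*(x + 1)) - 5/(39*(x - 5))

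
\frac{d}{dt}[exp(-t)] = -exp(-t)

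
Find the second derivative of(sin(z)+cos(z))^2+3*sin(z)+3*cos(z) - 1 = -4*sin(2*z) - 3*sqrt(2)*sin(z + pi/4)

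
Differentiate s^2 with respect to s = 2*s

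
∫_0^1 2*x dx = 1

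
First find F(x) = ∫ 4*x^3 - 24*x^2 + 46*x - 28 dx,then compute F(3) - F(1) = 0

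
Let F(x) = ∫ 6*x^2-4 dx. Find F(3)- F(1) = 44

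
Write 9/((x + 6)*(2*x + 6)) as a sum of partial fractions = -3/(2*(x + 6)) + 3/(2*(x + 3))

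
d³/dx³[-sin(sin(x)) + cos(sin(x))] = sqrt(2)*(3*sin(x)*cos(sin(x) + pi/4) + sin(sin(x) + pi/4)*cos(x)^2 + sin(sin(x) + pi/4))*cos(x)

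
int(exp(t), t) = exp(t) + C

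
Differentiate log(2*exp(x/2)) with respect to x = 1/2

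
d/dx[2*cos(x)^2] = -2*sin(2*x)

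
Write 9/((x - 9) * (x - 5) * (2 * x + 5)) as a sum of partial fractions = 12/(115*(2*x + 5)) - 3/(20*(x - 5)) + 9/(92*(x - 9))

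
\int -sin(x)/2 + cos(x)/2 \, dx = sqrt(2)*sin(x + pi/4)/2 + C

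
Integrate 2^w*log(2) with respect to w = 2^w + C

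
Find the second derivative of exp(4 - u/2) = exp(4 - u/2)/4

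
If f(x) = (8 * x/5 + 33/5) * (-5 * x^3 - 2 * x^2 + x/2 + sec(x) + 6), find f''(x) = -96*x^2 + 16*x*tan(x)^2*sec(x)/5 + 8*x*sec(x)/5 - 1086*x/5 + 66*tan(x)^2*sec(x)/5 + 16*tan(x)*sec(x)/5 + 33*sec(x)/5 - 124/5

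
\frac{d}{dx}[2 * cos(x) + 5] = -2*sin(x)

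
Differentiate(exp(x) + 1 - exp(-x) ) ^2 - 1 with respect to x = (2*exp(4*x) + 2*exp(3*x) + 2*exp(x) - 2)*exp(-2*x)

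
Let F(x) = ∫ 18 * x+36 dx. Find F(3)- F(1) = 144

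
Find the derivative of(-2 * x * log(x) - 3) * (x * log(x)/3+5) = -4*x*log(x)^2/3 - 4*x*log(x)/3 - 11*log(x) - 11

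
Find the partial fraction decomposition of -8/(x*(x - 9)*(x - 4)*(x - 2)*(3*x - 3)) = 1/(9*(x - 1)) - 2/(21*(x - 2)) + 1/(45*(x - 4)) - 1/(945*(x - 9)) - 1/(27*x)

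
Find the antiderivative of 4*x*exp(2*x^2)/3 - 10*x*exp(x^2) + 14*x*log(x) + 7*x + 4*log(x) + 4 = x*(7*x + 4)*log(x) + exp(2*x^2)/3 - 5*exp(x^2) + C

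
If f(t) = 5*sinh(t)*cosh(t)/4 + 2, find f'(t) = 5*cosh(2*t)/4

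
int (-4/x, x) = -4*log(x) + C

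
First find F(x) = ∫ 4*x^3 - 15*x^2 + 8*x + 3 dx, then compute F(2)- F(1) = -5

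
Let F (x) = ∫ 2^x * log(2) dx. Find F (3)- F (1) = 6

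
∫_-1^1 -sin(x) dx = 0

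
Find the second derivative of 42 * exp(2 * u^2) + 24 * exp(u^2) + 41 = 672*u^2*exp(2*u^2) + 96*u^2*exp(u^2) + 168*exp(2*u^2) + 48*exp(u^2)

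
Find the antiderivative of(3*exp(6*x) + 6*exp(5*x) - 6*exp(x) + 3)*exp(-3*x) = ((exp(x) + 1)*exp(x) - 1)^3*exp(-3*x) + C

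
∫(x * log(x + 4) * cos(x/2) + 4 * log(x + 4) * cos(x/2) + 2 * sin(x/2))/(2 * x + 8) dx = log(x + 4)*sin(x/2) + C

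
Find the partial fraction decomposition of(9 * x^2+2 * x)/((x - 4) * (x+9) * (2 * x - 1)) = -13/(133*(2*x - 1)) + 711/(247*(x + 9)) + 152/(91*(x - 4))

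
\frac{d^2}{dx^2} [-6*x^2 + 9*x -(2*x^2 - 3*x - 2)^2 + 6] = -48*x^2 + 72*x - 14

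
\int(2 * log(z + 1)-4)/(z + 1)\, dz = (log(z + 1) - 2)^2 + C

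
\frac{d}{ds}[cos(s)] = -sin(s)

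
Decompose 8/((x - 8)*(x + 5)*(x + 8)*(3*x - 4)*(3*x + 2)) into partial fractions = 9/(1859*(3*x + 2)) - 9/(2660*(3*x - 4)) + 1/(3696*(x + 8)) - 8/(9633*(x + 5)) + 1/(13520*(x - 8))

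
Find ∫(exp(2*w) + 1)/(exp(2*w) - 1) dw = log(2*sinh(w)) + C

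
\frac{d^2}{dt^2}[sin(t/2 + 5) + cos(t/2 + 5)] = -sqrt(2)*sin(t/2 + pi/4 + 5)/4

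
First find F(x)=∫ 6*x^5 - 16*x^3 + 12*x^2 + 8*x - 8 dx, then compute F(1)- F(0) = -3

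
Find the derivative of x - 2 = 1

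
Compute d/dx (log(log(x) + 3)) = 1/(x*log(x) + 3*x)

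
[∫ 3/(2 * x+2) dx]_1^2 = -log(8)/2 + log(27)/2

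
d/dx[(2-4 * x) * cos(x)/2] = 2*x*sin(x) - sin(x) - 2*cos(x)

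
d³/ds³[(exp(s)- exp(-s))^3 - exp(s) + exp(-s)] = (27*exp(6*s) - 4*exp(4*s) - 4*exp(2*s) + 27)*exp(-3*s)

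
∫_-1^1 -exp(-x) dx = -E + exp(-1)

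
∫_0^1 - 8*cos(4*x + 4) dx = -2*sin(8) + 2*sin(4)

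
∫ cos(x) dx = sin(x) + C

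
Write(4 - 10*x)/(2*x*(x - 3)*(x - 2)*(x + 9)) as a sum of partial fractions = -47/(1188*(x + 9)) + 4/(11*(x - 2)) - 13/(36*(x - 3)) + 1/(27*x)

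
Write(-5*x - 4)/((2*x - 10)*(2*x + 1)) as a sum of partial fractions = 3/(22*(2*x + 1)) - 29/(22*(x - 5))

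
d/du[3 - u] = -1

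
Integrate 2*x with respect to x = x^2 + C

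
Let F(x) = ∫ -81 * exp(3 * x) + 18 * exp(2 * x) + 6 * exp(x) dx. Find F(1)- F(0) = -27*exp(3) + 12 + 6*E + 9*exp(2)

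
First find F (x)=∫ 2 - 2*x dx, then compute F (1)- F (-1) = 4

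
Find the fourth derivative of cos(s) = cos(s)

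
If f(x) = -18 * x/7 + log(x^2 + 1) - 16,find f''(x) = (2 - 2*x^2)/(x^4 + 2*x^2 + 1)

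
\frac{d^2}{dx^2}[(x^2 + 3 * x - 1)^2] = 12*x^2 + 36*x + 14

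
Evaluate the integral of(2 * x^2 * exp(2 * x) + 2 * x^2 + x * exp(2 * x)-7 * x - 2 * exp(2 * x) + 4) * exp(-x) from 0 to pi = (-exp(-pi) + exp(pi))*(-3*pi + 1 + 2*pi^2)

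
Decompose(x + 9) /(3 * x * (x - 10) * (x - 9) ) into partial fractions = -2/(3*(x - 9)) + 19/(30*(x - 10)) + 1/(30*x)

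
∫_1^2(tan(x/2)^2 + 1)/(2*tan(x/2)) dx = log(tan(1)) - log(tan(1/2))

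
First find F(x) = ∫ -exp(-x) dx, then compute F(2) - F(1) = -exp(-1) + exp(-2)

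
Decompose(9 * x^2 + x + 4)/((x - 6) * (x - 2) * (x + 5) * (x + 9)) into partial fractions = -181/(165*(x + 9)) + 8/(11*(x + 5)) - 3/(22*(x - 2)) + 167/(330*(x - 6))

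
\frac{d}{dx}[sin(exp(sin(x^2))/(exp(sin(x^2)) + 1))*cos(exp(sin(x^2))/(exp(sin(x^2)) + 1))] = 2*x*(1 - 2*sin(exp(sin(x^2))/(exp(sin(x^2)) + 1))^2)*exp(sin(x^2))*cos(x^2)/(exp(sin(x^2)) + 1)^2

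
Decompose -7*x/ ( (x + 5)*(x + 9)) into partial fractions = -63/(4*(x + 9)) + 35/(4*(x + 5))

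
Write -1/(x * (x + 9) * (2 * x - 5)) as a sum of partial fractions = -4/(115*(2*x - 5)) - 1/(207*(x + 9)) + 1/(45*x)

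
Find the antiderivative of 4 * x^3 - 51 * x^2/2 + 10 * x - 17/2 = x^4 - 17*x^3/2 + 5*x^2 - 17*x/2 + C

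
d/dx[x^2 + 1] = 2*x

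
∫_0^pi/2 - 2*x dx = -pi^2/4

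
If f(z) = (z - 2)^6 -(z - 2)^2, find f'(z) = 6*z^5 - 60*z^4 + 240*z^3 - 480*z^2 + 478*z - 188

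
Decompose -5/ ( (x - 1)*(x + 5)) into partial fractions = 5/(6*(x + 5)) - 5/(6*(x - 1))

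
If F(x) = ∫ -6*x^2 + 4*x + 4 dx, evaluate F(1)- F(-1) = 4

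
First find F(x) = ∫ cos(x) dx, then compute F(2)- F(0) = sin(2)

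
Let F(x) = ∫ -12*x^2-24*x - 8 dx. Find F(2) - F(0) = -96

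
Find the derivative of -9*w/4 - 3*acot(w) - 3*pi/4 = (3 - 9*w^2)/(4*w^2 + 4)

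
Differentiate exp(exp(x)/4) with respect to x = exp(x + exp(x)/4)/4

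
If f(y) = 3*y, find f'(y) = 3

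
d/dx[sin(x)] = cos(x)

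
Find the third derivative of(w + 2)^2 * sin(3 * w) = -27*w^2*cos(3*w) - 54*w*sin(3*w) - 108*w*cos(3*w) - 108*sin(3*w) - 90*cos(3*w)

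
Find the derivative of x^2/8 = x/4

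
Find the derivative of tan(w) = cos(w)^(-2)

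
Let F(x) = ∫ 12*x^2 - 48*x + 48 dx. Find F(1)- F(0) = 28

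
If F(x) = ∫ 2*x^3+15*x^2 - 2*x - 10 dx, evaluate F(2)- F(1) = 59/2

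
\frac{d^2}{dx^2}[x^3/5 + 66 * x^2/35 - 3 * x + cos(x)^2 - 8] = 6*x/5 + 4*sin(x)^2 + 62/35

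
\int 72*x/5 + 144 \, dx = 36*x^2/5 + 144*x + C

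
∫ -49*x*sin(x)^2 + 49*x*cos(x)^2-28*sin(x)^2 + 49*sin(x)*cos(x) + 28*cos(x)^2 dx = (49*x/2 + 14)*sin(2*x) + C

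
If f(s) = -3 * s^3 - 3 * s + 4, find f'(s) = -9*s^2 - 3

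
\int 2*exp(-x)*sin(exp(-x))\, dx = 2*cos(exp(-x)) + C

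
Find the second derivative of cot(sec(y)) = (1 - 2/cos(y)^2 - 2*cos(1/cos(y))/(sin(1/cos(y))*cos(y)) + 2*cos(1/cos(y))/(sin(1/cos(y))*cos(y)^3))/(sin(1/cos(y))^2*cos(y))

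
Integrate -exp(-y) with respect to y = exp(-y) + C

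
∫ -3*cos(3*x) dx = -sin(3*x) + C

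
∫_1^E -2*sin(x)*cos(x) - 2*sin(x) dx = -(cos(1) + 1)^2 + (cos(E) + 1)^2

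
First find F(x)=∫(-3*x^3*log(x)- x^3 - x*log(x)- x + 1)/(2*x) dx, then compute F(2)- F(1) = -9*log(2)/2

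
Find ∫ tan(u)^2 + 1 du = tan(u) + C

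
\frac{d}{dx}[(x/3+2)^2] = 2*x/9 + 4/3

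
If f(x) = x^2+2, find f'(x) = 2*x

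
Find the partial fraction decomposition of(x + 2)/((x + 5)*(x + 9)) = 7/(4*(x + 9)) - 3/(4*(x + 5))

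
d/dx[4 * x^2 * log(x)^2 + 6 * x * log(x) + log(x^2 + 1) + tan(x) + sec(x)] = (8*x^3*log(x)^2 + 8*x^3*log(x) + 6*x^2*log(x) + x^2*tan(x)^2 + x^2*tan(x)*sec(x) + 7*x^2 + 8*x*log(x)^2 + 8*x*log(x) + 2*x + 6*log(x) + tan(x)^2 + tan(x)*sec(x) + 7)/(x^2 + 1)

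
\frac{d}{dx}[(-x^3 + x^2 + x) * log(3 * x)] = -3*x^2*log(x) - 3*x^2*log(3) - x^2 + 2*x*log(x) + x + 2*x*log(3) + log(x) + 1 + log(3)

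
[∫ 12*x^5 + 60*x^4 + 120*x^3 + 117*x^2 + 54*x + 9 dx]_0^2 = 1430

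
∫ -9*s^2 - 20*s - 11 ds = -3*s^3 - 10*s^2 - 11*s + C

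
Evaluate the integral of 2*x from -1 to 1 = 0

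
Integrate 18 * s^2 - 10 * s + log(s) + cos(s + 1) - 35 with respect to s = 6*s^3 - 5*s^2 + s*log(s) - 36*s + sin(s + 1) + C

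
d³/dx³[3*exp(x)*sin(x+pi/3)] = -6*sqrt(2)*exp(x)*sin(x + pi/12)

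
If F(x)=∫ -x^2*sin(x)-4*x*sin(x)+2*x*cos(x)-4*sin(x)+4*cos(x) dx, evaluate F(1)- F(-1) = 8*cos(1)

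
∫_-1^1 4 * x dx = 0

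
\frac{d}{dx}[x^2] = 2*x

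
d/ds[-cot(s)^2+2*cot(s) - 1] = 2*(-1 + cos(s)/sin(s))/sin(s)^2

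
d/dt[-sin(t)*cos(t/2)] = sin(t/2)*sin(t)/2 - cos(t/2)*cos(t)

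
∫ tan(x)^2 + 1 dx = tan(x) + C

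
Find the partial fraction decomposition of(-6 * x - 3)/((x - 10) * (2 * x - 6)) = 3/(2*(x - 3)) - 9/(2*(x - 10))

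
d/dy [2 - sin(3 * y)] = -3*cos(3*y)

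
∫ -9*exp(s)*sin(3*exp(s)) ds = 3*cos(3*exp(s)) + C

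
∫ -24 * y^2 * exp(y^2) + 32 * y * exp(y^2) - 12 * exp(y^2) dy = (16 - 12*y)*exp(y^2) + C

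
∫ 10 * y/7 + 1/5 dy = 5*y^2/7 + y/5 + C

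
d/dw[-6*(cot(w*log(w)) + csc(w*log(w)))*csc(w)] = 6*(log(w)*cos(w*log(w))/sin(w*log(w))^2 + log(w)/sin(w*log(w))^2 + cos(w*log(w))/sin(w*log(w))^2 + sin(w*log(w))^(-2) + cos(w)/(sin(w)*tan(w*log(w))) + cos(w)/(sin(w)*sin(w*log(w))))/sin(w)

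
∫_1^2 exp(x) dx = -E + exp(2)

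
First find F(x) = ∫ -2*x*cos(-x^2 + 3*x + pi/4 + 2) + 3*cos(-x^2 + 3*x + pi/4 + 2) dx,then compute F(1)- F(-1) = sin(pi/4 + 4) - cos(pi/4 + 2)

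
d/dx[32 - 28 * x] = -28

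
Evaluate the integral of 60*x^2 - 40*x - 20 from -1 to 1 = 0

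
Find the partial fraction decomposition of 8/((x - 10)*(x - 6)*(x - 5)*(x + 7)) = -2/(663*(x + 7)) + 2/(15*(x - 5)) - 2/(13*(x - 6)) + 2/(85*(x - 10))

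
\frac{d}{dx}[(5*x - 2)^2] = 50*x - 20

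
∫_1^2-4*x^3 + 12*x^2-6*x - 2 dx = 2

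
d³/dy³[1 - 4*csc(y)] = 4*(-1 + 6/sin(y)^2)*cos(y)/sin(y)^2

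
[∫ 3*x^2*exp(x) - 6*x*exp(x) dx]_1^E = -3*E + 3*(-2 + E)^2*exp(E)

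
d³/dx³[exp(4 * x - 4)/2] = 32*exp(4*x - 4)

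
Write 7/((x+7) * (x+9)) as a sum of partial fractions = -7/(2*(x + 9)) + 7/(2*(x + 7))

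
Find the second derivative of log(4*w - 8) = -1/(w^2 - 4*w + 4)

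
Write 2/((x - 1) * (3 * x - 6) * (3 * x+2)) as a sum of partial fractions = 3/(20*(3*x + 2)) - 2/(15*(x - 1)) + 1/(12*(x - 2))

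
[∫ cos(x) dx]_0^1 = sin(1)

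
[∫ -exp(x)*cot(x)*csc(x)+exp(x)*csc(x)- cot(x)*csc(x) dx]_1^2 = (-E - 1)*csc(1) + (1 + exp(2))*csc(2)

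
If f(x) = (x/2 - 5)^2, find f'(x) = x/2 - 5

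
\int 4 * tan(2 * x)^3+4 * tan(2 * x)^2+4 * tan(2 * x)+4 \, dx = (tan(2*x) + 1)^2 + C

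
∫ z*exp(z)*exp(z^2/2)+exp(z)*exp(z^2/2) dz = exp(z*(z + 2)/2) + C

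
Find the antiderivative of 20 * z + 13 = 10*z^2 + 13*z + C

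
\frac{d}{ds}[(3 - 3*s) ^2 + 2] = 18*s - 18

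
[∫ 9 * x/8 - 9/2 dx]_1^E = -81/16 + (-3 + 3*E/4)^2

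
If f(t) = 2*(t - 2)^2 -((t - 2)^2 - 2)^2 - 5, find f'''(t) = 48 - 24*t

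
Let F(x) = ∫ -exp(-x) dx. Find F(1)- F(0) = -1 + exp(-1)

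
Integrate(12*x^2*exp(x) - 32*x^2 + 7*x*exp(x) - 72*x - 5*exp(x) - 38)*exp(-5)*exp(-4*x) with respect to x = (4*x + 5)*(-x*exp(x) + 2*x + 3)*exp(-4*x - 5) + C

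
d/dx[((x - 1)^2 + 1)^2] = 4*x^3 - 12*x^2 + 16*x - 8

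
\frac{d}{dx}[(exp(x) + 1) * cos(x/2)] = -exp(x)*sin(x/2)/2 + exp(x)*cos(x/2) - sin(x/2)/2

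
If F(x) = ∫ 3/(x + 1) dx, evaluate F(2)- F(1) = -log(16) + log(54)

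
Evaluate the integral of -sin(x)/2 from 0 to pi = -1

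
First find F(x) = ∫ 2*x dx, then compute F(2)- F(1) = 3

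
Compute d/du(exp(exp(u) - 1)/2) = exp(u + exp(u) - 1)/2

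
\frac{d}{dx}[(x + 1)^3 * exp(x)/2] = x^3*exp(x)/2 + 3*x^2*exp(x) + 9*x*exp(x)/2 + 2*exp(x)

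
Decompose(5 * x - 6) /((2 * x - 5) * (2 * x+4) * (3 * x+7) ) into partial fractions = -159/(58*(3*x + 7)) + 13/(261*(2*x - 5)) + 8/(9*(x + 2))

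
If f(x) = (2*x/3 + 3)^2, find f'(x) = 8*x/9 + 4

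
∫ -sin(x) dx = cos(x) + C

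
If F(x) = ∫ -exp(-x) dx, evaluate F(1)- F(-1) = -E + exp(-1)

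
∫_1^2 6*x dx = 9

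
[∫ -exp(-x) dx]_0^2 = -1 + exp(-2)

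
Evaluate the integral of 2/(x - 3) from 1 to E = -log(8) + log(2*(-3 + E)^2)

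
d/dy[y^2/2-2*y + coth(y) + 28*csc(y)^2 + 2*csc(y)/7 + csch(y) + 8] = y - 56*cot(y)*csc(y)^2 - 2*cot(y)*csc(y)/7 - 2 - cosh(y)/sinh(y)^2 - 1/sinh(y)^2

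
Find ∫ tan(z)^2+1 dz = tan(z) + C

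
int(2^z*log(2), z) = 2^z + C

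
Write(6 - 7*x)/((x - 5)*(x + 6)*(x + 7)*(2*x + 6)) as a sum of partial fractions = -55/(96*(x + 7)) + 8/(11*(x + 6)) - 9/(64*(x + 3)) - 29/(2112*(x - 5))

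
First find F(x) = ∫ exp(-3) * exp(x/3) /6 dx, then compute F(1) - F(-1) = -exp(-10/3)/2 + exp(-8/3)/2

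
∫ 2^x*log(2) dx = 2^x + C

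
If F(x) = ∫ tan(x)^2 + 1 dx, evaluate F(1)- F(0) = tan(1)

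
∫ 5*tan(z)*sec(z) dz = 5*sec(z) + C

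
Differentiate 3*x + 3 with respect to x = 3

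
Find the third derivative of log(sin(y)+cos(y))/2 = cos(y + pi/4)/sin(y + pi/4)^3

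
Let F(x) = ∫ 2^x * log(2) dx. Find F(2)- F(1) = 2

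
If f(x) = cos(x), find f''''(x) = cos(x)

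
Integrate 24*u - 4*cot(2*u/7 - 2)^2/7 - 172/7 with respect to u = 12*u^2 - 24*u + 2*cot(2*u/7 - 2) + C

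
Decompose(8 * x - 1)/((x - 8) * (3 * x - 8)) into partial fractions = -61/(16*(3*x - 8)) + 63/(16*(x - 8))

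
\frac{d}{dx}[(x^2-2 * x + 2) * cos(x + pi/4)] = -x^2*sin(x + pi/4) + 2*sqrt(2)*x*cos(x) - 2*sqrt(2)*cos(x)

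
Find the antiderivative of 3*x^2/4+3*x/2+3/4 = x^3/4 + 3*x^2/4 + 3*x/4 + C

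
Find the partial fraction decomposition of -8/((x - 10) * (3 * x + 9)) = 8/(39*(x + 3)) - 8/(39*(x - 10))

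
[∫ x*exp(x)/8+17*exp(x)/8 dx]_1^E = -17*E/8 + (E/4 + 4)*exp(E)/2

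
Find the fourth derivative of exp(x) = exp(x)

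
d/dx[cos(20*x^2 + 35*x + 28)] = -5*(8*x + 7)*sin(20*x^2 + 35*x + 28)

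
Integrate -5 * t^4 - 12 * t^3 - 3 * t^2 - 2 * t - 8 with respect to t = -t^5 - 3*t^4 - t^3 - t^2 - 8*t + C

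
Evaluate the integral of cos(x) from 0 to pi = 0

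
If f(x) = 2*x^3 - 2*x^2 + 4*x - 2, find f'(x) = 6*x^2 - 4*x + 4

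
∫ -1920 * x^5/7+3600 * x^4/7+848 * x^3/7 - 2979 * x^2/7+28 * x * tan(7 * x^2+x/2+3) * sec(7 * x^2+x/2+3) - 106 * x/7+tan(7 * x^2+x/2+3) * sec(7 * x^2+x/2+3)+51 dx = -320*x^6/7 + 720*x^5/7 + 212*x^4/7 - 993*x^3/7 - 53*x^2/7 + 51*x + 2/cos(7*x^2 + x/2 + 3) + C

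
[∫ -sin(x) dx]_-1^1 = 0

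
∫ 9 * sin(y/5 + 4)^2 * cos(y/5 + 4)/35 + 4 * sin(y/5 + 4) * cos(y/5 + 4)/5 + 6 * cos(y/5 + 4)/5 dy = 177*sin(y/5 + 4)/28 - 3*sin(3*y/5 + 12)/28 - cos(2*y/5 + 8) + C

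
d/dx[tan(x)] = cos(x)^(-2)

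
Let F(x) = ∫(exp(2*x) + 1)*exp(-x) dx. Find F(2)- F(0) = -exp(-2) + exp(2)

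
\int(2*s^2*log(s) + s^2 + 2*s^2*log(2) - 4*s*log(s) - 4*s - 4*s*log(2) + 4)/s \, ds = (s - 2)^2*log(2*s) + C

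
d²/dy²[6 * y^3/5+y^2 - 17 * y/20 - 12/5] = 36*y/5 + 2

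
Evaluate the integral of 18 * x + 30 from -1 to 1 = 60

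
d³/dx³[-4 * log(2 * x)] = -8/x^3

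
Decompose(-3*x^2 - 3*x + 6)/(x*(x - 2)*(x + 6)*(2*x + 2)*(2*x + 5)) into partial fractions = 2/(45*(2*x + 5)) - 1/(40*(x + 6)) + 1/(15*(x + 1)) - 1/(72*(x - 2)) - 1/(20*x)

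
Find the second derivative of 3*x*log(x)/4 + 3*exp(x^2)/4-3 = (12*x^3*exp(x^2) + 6*x*exp(x^2) + 3)/(4*x)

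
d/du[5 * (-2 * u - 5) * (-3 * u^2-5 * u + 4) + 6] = 90*u^2 + 250*u + 85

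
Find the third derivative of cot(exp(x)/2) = (-3*(-1 + sin(exp(x)/2)^(-2))^2*exp(2*x)/4 + 3*exp(2*x)/4 - exp(2*x)/sin(exp(x)/2)^2 + 3*exp(x)*cos(exp(x)/2)/(2*sin(exp(x)/2)^3) - 1/(2*sin(exp(x)/2)^2))*exp(x)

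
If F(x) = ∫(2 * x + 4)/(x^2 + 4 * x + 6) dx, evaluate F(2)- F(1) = -log(11) + log(18)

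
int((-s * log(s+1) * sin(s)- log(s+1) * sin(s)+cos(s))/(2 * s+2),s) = log(s + 1)*cos(s)/2 + C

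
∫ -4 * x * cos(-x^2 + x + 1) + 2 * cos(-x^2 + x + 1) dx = 2*sin(-x^2 + x + 1) + C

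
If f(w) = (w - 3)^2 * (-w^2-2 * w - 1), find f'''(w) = 24 - 24*w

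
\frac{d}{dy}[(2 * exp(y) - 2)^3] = 24*exp(3*y) - 48*exp(2*y) + 24*exp(y)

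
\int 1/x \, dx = log(x) + C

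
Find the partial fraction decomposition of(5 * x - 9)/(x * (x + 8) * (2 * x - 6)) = -49/(176*(x + 8)) + 1/(11*(x - 3)) + 3/(16*x)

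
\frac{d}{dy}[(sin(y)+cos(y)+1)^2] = 2*cos(2*y) + 2*sqrt(2)*cos(y + pi/4)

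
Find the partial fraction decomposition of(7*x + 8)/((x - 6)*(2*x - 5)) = -51/(7*(2*x - 5)) + 50/(7*(x - 6))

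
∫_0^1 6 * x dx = 3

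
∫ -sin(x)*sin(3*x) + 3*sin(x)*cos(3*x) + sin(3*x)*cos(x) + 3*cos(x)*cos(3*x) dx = sqrt(2)*sin(3*x)*sin(x + pi/4) + C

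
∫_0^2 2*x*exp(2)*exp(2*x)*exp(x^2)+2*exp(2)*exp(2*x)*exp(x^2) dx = -exp(2) + exp(10)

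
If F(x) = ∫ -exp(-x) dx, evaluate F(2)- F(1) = -exp(-1) + exp(-2)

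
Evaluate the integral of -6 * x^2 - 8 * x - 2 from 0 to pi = (2 + 2*pi)*(-pi^2 - pi)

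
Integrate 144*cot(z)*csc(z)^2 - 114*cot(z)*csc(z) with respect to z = 6*(19 - 12*csc(z))*csc(z) + C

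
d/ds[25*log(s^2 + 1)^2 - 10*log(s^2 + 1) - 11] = (100*s*log(s^2 + 1) - 20*s)/(s^2 + 1)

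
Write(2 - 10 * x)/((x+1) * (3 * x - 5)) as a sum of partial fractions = -11/(2*(3*x - 5)) - 3/(2*(x + 1))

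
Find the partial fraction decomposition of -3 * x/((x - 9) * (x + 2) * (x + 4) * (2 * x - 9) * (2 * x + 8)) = 12/(3757*(2*x - 9)) - 1179/(195364*(x + 4)) - 3/(221*(x + 4)^2) + 3/(572*(x + 2)) - 3/(3718*(x - 9))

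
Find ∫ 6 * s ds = 3*s^2 + C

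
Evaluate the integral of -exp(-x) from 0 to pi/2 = -1 + exp(-pi/2)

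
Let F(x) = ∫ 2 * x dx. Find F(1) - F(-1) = 0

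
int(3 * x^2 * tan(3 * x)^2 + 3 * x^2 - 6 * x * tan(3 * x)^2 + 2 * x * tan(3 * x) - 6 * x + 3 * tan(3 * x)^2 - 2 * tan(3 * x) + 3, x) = (x - 1)^2*tan(3*x) + C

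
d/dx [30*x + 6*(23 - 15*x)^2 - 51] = 2700*x - 4110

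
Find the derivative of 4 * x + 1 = 4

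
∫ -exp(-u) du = exp(-u) + C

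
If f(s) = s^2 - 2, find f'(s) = 2*s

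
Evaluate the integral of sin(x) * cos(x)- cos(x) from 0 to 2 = -sin(2) + sin(2)^2/2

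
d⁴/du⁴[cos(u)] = cos(u)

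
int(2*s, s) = s^2 + C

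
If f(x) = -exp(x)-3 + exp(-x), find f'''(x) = (-exp(2*x) - 1)*exp(-x)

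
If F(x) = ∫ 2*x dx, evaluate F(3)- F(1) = 8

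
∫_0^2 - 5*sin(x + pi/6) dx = -5*sqrt(3)/2 + 5*cos(pi/6 + 2)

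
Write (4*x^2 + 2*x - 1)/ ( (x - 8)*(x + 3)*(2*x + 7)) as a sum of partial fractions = 164/(23*(2*x + 7)) - 29/(11*(x + 3)) + 271/(253*(x - 8))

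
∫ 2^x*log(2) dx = 2^x + C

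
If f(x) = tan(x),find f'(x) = cos(x)^(-2)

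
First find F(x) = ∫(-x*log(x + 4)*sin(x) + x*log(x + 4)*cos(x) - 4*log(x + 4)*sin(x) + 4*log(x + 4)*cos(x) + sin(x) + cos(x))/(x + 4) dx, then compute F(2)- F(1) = -(cos(1) + sin(1))*log(5) + (cos(2) + sin(2))*log(6)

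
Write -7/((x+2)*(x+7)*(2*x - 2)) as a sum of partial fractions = -7/(80*(x + 7)) + 7/(30*(x + 2)) - 7/(48*(x - 1))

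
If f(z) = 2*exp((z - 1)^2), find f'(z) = 4*z*exp(z^2 - 2*z + 1) - 4*exp(z^2 - 2*z + 1)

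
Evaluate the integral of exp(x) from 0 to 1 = -1 + E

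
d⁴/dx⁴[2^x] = 2^x*log(2)^4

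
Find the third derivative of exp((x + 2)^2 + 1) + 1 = 8*x^3*exp(x^2 + 4*x + 5) + 48*x^2*exp(x^2 + 4*x + 5) + 108*x*exp(x^2 + 4*x + 5) + 88*exp(x^2 + 4*x + 5)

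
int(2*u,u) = u^2 + C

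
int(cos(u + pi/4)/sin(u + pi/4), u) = log(sin(u + pi/4)) + C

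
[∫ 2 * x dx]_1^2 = 3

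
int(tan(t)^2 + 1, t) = tan(t) + C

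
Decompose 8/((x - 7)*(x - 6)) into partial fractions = -8/(x - 6) + 8/(x - 7)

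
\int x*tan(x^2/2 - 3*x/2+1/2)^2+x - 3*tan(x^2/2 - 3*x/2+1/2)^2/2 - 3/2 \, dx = tan(x^2/2 - 3*x/2 + 1/2) + C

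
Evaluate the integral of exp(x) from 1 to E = -E + exp(E)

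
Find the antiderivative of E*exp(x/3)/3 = exp(x/3 + 1) + C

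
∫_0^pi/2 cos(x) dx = 1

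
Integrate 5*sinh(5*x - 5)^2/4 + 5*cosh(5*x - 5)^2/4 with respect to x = sinh(10*x - 10)/8 + C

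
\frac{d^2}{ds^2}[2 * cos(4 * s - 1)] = -32*cos(4*s - 1)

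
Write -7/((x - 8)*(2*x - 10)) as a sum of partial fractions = 7/(6*(x - 5)) - 7/(6*(x - 8))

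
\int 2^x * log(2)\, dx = 2^x + C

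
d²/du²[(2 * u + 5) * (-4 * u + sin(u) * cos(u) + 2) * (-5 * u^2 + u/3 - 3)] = 20*u^3*sin(2*u) + 146*u^2*sin(2*u)/3 - 60*u^2*cos(2*u) + 480*u^2 - 64*u*sin(2*u)/3 - 292*u*cos(2*u)/3 + 464*u + 17*sin(2*u)/3 - 26*cos(2*u)/3 - 188/3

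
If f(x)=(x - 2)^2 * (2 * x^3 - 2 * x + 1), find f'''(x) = 120*x^2 - 192*x + 36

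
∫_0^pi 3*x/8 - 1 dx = -1 + (-1 + pi/4)*(-1 + 3*pi/4)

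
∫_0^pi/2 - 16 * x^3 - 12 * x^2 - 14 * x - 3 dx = -(pi/2 + pi^2/2)^2 - 3*pi^2/2 - 3*pi/2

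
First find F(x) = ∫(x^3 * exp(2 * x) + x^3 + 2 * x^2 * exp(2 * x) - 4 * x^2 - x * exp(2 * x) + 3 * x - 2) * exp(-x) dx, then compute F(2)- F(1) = -5*exp(-2) + 5*exp(2)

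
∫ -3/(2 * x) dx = -3*log(x)/2 + C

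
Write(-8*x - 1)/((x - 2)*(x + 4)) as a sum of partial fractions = -31/(6*(x + 4)) - 17/(6*(x - 2))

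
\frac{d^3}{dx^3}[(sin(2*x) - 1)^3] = -168*sin(2*x)^2*cos(2*x) + 96*sin(4*x) + 48*cos(2*x)^3 - 24*cos(2*x)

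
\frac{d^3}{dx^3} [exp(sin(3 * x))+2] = -27*(sin(3*x) + 3)*exp(sin(3*x))*sin(3*x)*cos(3*x)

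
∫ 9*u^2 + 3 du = 3*u^3 + 3*u + C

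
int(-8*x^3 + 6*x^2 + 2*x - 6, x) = -2*x^4 + 2*x^3 + x^2 - 6*x + C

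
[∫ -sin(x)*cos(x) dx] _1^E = -cos(2)/4 + cos(2*E)/4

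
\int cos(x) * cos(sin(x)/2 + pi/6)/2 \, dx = sin(sin(x)/2 + pi/6) + C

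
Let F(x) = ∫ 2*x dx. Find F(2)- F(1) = 3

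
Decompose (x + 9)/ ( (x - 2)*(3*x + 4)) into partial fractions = -23/(10*(3*x + 4)) + 11/(10*(x - 2))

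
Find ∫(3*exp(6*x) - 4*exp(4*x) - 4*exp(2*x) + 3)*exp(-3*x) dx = 8*sinh(x)^3 - 2*sinh(x) + C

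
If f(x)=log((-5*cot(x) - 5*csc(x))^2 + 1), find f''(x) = 25*(25*sin(x)^4 - 76*sin(x)^2*cos(x) + 21*sin(x)^2 + 6*cos(x) - 219 + 25*cos(x)^6/sin(x)^2 + 100*cos(x)^5/sin(x)^2 + 100*cos(x)/sin(x)^2 + 175/sin(x)^2)/(2*(-12*sin(x)^2 + 25*cos(x) + 25)^2)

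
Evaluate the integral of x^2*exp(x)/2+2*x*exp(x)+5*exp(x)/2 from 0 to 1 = -3/2 + 3*E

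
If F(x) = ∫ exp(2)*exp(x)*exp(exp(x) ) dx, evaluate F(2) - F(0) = -exp(3) + exp(2 + exp(2))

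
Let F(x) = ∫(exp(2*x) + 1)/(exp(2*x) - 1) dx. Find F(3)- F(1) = -log(E - exp(-1)) + log(-exp(-3) + exp(3))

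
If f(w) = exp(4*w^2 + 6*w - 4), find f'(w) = 8*w*exp(4*w^2 + 6*w - 4) + 6*exp(4*w^2 + 6*w - 4)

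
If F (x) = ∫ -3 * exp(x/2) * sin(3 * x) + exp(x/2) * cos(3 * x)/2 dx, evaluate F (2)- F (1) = -exp(1/2)*cos(3) + E*cos(6)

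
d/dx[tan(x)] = cos(x)^(-2)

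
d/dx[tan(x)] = cos(x)^(-2)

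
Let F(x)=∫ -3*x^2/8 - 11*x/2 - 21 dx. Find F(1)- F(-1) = -169/4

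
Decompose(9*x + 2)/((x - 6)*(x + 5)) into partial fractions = 43/(11*(x + 5)) + 56/(11*(x - 6))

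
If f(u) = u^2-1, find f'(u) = 2*u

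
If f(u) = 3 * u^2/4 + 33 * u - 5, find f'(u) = 3*u/2 + 33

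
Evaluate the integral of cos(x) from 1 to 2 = -sin(1) + sin(2)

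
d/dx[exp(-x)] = -exp(-x)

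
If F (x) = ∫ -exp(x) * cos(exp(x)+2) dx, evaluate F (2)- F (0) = -sin(2 + exp(2)) + sin(3)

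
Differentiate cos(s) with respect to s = -sin(s)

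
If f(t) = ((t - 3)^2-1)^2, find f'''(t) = 24*t - 72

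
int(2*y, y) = y^2 + C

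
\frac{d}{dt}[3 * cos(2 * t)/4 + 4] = -3*sin(2*t)/2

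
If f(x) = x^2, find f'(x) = 2*x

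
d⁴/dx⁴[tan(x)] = 24*tan(x)^5 + 40*tan(x)^3 + 16*tan(x)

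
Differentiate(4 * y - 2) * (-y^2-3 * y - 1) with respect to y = -12*y^2 - 20*y + 2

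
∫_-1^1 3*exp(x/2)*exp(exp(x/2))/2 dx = -3*exp(exp(-1/2)) + 3*exp(exp(1/2))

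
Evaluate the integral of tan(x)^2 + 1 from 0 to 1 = tan(1)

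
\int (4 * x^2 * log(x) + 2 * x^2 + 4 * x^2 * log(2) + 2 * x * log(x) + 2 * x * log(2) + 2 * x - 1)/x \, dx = (2*x^2 + 2*x - 1)*log(2*x) + C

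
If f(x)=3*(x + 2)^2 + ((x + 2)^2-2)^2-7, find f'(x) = 4*x^3 + 24*x^2 + 46*x + 28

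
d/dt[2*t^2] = 4*t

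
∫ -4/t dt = -4*log(t) + C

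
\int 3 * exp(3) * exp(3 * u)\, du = exp(3*u + 3) + C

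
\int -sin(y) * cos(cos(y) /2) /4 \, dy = sin(cos(y)/2)/2 + C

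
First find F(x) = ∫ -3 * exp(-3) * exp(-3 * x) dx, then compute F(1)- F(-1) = -1 + exp(-6)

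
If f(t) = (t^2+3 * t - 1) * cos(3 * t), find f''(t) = -9*t^2*cos(3*t) - 12*t*sin(3*t) - 27*t*cos(3*t) - 18*sin(3*t) + 11*cos(3*t)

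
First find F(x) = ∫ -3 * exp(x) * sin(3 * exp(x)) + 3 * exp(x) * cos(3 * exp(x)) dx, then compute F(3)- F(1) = sqrt(2)*(sin(pi/4 + 3*exp(3)) - sin(pi/4 + 3*E))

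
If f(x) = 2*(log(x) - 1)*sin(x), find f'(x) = 2*(x*log(x)*cos(x) - x*cos(x) + sin(x))/x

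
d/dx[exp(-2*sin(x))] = -2*exp(-2*sin(x))*cos(x)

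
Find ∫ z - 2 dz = z^2/2 - 2*z + C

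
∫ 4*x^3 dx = x^4 + C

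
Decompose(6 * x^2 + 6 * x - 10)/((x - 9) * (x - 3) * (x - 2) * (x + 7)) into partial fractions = -121/(720*(x + 7)) + 26/(63*(x - 2)) - 31/(30*(x - 3)) + 265/(336*(x - 9))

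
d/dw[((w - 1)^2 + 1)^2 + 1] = 4*w^3 - 12*w^2 + 16*w - 8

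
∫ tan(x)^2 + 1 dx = tan(x) + C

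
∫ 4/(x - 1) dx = 4*log(x - 1) + C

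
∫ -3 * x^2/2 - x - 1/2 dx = -x^3/2 - x^2/2 - x/2 + C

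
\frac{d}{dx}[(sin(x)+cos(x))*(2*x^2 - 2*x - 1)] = 2*sqrt(2)*x^2*cos(x + pi/4) + 6*x*sin(x) + 2*x*cos(x) - sin(x) - 3*cos(x)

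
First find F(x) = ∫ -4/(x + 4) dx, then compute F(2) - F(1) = -4*log(6) + 4*log(5)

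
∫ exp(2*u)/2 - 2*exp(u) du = (exp(u) - 4)^2/4 + C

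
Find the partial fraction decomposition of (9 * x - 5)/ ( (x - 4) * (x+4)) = 41/(8*(x + 4)) + 31/(8*(x - 4))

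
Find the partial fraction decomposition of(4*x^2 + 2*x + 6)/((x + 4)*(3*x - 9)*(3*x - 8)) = -179/(30*(3*x - 8)) + 31/(210*(x + 4)) + 16/(7*(x - 3))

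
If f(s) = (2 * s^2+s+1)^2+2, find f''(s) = 48*s^2 + 24*s + 10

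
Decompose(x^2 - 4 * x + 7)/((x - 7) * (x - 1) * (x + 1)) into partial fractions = 3/(4*(x + 1)) - 1/(3*(x - 1)) + 7/(12*(x - 7))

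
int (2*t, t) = t^2 + C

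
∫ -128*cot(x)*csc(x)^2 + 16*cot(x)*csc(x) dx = 16*(4*csc(x) - 1)*csc(x) + C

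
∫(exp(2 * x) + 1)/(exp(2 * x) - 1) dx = log(2*sinh(x)) + C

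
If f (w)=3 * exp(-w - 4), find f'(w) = -3*exp(-w - 4)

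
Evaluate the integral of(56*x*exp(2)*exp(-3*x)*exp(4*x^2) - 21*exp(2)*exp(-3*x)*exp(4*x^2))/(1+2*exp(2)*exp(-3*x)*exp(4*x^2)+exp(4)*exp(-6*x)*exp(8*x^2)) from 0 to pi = -7*exp(2)/(1 + exp(2)) + 7*exp(-3*pi + 2 + 4*pi^2)/(1 + exp(-3*pi + 2 + 4*pi^2))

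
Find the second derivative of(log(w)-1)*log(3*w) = (-2*log(w) - log(3) + 3)/w^2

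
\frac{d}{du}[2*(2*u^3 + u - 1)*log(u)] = (12*u^3*log(u) + 4*u^3 + 2*u*log(u) + 2*u - 2)/u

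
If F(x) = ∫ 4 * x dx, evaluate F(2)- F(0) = 8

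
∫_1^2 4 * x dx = 6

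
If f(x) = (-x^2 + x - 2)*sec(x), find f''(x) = (x^2 - 2*x^2/cos(x)^2 - 4*x*sin(x)/cos(x) - x + 2*x/cos(x)^2 + 2*sin(x)/cos(x) - 4/cos(x)^2)/cos(x)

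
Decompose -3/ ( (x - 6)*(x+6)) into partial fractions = 1/(4*(x + 6)) - 1/(4*(x - 6))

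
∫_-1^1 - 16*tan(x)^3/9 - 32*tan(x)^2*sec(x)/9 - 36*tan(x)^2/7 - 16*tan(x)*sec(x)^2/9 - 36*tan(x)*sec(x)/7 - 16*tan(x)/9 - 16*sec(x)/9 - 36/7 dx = -8*(56*sin(1) + 81*sin(2))/(63*(cos(2) + 1))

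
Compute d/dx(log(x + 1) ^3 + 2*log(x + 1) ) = (3*log(x + 1)^2 + 2)/(x + 1)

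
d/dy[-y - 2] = -1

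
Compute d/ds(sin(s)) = cos(s)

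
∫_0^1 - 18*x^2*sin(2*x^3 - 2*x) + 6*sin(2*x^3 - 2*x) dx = 0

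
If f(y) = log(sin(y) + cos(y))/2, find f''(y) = -1/(sin(2*y) + 1)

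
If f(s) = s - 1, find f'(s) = 1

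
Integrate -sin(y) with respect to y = cos(y) + C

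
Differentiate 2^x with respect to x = 2^x*log(2)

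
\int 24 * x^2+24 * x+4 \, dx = 8*x^3 + 12*x^2 + 4*x + C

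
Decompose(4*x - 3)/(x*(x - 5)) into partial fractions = 17/(5*(x - 5)) + 3/(5*x)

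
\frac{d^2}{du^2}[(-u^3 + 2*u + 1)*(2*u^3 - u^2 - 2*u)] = -60*u^4 + 20*u^3 + 72*u^2 - 10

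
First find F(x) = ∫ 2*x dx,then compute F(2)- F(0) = 4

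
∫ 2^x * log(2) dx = 2^x + C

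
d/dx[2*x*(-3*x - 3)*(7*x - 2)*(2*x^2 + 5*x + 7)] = -420*x^4 - 1080*x^3 - 1260*x^2 - 300*x + 84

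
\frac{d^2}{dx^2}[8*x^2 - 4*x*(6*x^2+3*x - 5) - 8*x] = -144*x - 8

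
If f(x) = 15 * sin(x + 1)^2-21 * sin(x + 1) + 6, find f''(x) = 21*sin(x + 1) + 30*cos(2*x + 2)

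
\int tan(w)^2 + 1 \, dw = tan(w) + C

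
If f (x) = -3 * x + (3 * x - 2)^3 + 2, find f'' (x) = 162*x - 108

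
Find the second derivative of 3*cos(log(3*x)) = -3*sqrt(2)*cos(log(x) + pi/4 + log(3))/x^2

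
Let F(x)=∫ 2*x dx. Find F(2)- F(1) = 3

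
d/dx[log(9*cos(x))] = -tan(x)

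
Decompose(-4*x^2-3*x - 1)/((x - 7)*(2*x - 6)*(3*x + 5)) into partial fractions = -8/(91*(3*x + 5)) + 23/(56*(x - 3)) - 109/(104*(x - 7))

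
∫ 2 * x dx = x^2 + C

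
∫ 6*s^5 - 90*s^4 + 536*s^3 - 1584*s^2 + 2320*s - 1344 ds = s^6 - 18*s^5 + 134*s^4 - 528*s^3 + 1160*s^2 - 1344*s + C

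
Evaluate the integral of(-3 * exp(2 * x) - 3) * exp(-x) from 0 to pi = -3*exp(pi) + 3*exp(-pi)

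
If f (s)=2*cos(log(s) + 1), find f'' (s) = -2*sqrt(2)*cos(log(s) + pi/4 + 1)/s^2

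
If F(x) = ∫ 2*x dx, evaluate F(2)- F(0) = 4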